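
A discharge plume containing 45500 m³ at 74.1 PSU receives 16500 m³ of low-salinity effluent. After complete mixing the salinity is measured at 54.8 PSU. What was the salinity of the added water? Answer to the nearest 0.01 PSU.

Salt balance: 45,500×74.1 + 16,500×S = 62,000×54.8
3,371,550 + 16,500·S = 3,397,600
S = (3,397,600 − 3,371,550) / 16,500 = 1.5788 PSU

1.58 PSU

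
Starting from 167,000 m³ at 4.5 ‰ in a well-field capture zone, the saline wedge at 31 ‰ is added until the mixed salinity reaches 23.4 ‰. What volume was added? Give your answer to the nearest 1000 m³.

415000 m³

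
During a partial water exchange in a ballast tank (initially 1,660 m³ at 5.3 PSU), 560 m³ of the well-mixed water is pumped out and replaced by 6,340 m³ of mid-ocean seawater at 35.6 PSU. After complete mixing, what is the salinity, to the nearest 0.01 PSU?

31.12 PSU

Remaining after removal: 1,100 m³ at 5.3 PSU (salt = 5,830)
After addition: salt = 5,830 + 6,340×35.6 = 231,534; volume = 7,440 m³
S = 231,534 / 7,440 = 31.1202 PSU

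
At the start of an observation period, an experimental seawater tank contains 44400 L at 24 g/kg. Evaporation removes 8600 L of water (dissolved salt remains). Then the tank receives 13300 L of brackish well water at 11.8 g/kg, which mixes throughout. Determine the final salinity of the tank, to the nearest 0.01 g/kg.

24.90 g/kg

After evaporation: salt = 44,400×24 = 1,065,600; volume = 44,400 − 8,600 = 35,800 L
After mixing: salt = 1,065,600 + 13,300×11.8 = 1,222,540; volume = 35,800 + 13,300 = 49,100 L
S = 1,222,540 / 49,100 = 24.899 g/kg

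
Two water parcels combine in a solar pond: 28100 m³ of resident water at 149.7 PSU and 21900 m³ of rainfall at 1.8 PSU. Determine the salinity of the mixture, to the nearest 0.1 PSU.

84.9 PSU

By conservation of dissolved salt,
salt = 28,100×149.7 + 21,900×1.8 = 4,206,570 + 39,420 = 4,245,990
volume = 28,100 + 21,900 = 50,000 m³
S = 4,245,990 / 50,000 = 84.92 PSU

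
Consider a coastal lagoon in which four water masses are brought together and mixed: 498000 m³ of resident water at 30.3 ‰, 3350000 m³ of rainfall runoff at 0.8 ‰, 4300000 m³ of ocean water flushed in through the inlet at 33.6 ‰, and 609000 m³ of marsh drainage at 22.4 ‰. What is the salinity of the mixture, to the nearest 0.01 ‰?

20.09 ‰

Salt balance:
salt = 498,000×30.3 + 3,350,000×0.8 + 4,300,000×33.6 + 609,000×22.4 = 15,089,400 + 2,680,000 + 144,480,000 + 13,641,600 = 175,891,000
volume = 498,000 + 3,350,000 + 4,300,000 + 609,000 = 8,757,000 m³
S = 175,891,000 / 8,757,000 = 20.0858 ‰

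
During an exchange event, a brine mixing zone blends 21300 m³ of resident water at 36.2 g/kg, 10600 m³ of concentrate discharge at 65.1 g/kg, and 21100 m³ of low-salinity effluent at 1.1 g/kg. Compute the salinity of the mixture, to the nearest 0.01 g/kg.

By conservation of dissolved salt,
salt = 21,300×36.2 + 10,600×65.1 + 21,100×1.1 = 771,060 + 690,060 + 23,210 = 1,484,330
volume = 21,300 + 10,600 + 21,100 = 53,000 m³
S = 1,484,330 / 53,000 = 28.0062 g/kg

28.01 g/kg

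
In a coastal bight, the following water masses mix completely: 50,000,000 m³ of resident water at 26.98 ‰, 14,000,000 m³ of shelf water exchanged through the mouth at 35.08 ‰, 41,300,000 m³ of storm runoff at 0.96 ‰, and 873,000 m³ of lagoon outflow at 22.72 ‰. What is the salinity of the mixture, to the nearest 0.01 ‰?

Salt balance:
salt = 50,000,000×26.98 + 14,000,000×35.08 + 41,300,000×0.96 + 873,000×22.72 = 1,349,000,000 + 491,120,000 + 39,648,000 + 19,834,560 = 1,899,602,560
volume = 50,000,000 + 14,000,000 + 41,300,000 + 873,000 = 106,173,000 m³
S = 1,899,602,560 / 106,173,000 = 17.8916 ‰

17.89 ‰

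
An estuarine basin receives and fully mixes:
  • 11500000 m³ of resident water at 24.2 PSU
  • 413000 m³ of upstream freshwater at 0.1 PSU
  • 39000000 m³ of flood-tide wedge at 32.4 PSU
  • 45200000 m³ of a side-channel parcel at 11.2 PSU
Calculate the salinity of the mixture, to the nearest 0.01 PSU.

21.31 PSU

Total salt / total volume:
salt = 11,500,000×24.2 + 413,000×0.1 + 39,000,000×32.4 + 45,200,000×11.2 = 278,300,000 + 41,300 + 1,263,600,000 + 506,240,000 = 2,048,181,300
volume = 11,500,000 + 413,000 + 39,000,000 + 45,200,000 = 96,113,000 m³
S = 2,048,181,300 / 96,113,000 = 21.3101 PSU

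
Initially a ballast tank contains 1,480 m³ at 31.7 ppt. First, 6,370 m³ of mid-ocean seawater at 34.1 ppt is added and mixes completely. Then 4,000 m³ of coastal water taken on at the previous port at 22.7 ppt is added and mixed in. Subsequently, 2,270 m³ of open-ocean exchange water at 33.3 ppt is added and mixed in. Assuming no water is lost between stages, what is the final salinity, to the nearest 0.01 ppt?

30.49 ppt

By conservation of dissolved salt,
Initial salt = 1,480×31.7 = 46,916
After stage 1: salt = 46,916 + 6,370×34.1 = 264,133; volume = 7,850 m³; S = 33.648 ppt
After stage 2: salt = 264,133 + 4,000×22.7 = 354,933; volume = 11,850 m³; S = 29.952 ppt
After stage 3: salt = 354,933 + 2,270×33.3 = 430,524; volume = 14,120 m³
S = 430,524 / 14,120 = 30.4904 ppt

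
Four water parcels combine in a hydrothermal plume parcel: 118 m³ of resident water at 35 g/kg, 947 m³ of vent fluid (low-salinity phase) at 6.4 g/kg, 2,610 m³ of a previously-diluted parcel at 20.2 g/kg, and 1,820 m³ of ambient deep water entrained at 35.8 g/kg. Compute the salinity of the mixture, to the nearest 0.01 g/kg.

By conservation of dissolved salt,
salt = 118×35 + 947×6.4 + 2,610×20.2 + 1,820×35.8 = 4,130 + 6,060.8 + 52,722 + 65,156 = 128,068.8
volume = 118 + 947 + 2,610 + 1,820 = 5,495 m³
S = 128,068.8 / 5,495 = 23.3064 g/kg

23.31 g/kg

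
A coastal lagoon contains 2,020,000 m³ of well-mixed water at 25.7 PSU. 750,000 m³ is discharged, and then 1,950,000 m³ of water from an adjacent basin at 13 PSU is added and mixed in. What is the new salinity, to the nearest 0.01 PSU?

Remaining after removal: 1,270,000 m³ at 25.7 PSU (salt = 32,639,000)
After addition: salt = 32,639,000 + 1,950,000×13 = 57,989,000; volume = 3,220,000 m³
S = 57,989,000 / 3,220,000 = 18.009 PSU

18.01 PSU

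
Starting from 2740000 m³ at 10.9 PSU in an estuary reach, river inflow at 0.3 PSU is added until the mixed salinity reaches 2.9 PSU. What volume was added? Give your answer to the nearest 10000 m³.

8430000 m³

Salt balance: 2,740,000×10.9 + V×0.3 = (2,740,000+V)×2.9
29,866,000 + 0.3V = 7,946,000 + 2.9V
21,920,000 = 2.6V
V = 8,430,769.23 m³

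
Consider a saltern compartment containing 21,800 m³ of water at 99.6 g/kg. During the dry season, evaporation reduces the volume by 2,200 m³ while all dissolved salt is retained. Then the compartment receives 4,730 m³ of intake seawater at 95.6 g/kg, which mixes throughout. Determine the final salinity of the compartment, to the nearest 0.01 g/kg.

107.83 g/kg

After evaporation: salt = 21,800×99.6 = 2,171,280; volume = 21,800 − 2,200 = 19,600 m³
After mixing: salt = 2,171,280 + 4,730×95.6 = 2,623,468; volume = 19,600 + 4,730 = 24,330 m³
S = 2,623,468 / 24,330 = 107.8285 g/kg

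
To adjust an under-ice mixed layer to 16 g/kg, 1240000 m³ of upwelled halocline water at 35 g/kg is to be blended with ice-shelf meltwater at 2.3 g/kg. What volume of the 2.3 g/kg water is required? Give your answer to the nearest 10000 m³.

Salt balance: 1,240,000×35 + V×2.3 = (1,240,000+V)×16
43,400,000 + 2.3V = 19,840,000 + 16V
23,560,000 = 13.7V
V = 1,719,708.03 m³

1720000 m³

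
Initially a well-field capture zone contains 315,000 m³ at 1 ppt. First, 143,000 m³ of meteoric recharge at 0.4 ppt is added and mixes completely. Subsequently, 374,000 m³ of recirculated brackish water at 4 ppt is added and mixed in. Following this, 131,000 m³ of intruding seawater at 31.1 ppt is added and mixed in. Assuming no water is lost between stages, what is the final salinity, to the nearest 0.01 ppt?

Weighted by volume,
Initial salt = 315,000×1 = 315,000
After stage 1: salt = 315,000 + 143,000×0.4 = 372,200; volume = 458,000 m³; S = 0.813 ppt
After stage 2: salt = 372,200 + 374,000×4 = 1,868,200; volume = 832,000 m³; S = 2.245 ppt
After stage 3: salt = 1,868,200 + 131,000×31.1 = 5,942,300; volume = 963,000 m³
S = 5,942,300 / 963,000 = 6.1706 ppt

6.17 ppt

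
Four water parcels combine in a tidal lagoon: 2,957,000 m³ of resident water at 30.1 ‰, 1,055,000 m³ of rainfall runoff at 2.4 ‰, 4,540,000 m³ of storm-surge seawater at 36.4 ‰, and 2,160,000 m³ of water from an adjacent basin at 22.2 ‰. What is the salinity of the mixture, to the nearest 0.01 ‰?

28.45 ‰

Salt balance:
salt = 2,957,000×30.1 + 1,055,000×2.4 + 4,540,000×36.4 + 2,160,000×22.2 = 89,005,700 + 2,532,000 + 165,256,000 + 47,952,000 = 304,745,700
volume = 2,957,000 + 1,055,000 + 4,540,000 + 2,160,000 = 10,712,000 m³
S = 304,745,700 / 10,712,000 = 28.449 ‰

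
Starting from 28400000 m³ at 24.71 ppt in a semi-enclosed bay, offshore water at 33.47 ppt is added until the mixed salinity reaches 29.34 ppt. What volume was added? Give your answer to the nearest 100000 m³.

Salt balance: 28,400,000×24.71 + V×33.47 = (28,400,000+V)×29.34
701,764,000 + 33.47V = 833,256,000 + 29.34V
131,492,000 = 4.13V
V = 31,838,256.66 m³

31800000 m³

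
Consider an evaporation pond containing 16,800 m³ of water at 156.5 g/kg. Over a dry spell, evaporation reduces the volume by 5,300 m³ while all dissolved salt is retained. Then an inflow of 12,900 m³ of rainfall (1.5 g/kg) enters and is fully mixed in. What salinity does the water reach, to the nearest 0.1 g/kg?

After evaporation: salt = 16,800×156.5 = 2,629,200; volume = 16,800 − 5,300 = 11,500 m³
After mixing: salt = 2,629,200 + 12,900×1.5 = 2,648,550; volume = 11,500 + 12,900 = 24,400 m³
S = 2,648,550 / 24,400 = 108.5471 g/kg

108.5 g/kg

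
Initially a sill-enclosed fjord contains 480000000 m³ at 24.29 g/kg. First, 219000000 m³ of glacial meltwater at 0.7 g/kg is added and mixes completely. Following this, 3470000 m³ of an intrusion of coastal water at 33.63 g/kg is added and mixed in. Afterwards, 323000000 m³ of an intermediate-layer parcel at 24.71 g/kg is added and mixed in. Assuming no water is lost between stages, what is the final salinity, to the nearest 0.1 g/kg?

19.4 g/kg

By conservation of dissolved salt,
Initial salt = 480,000,000×24.29 = 11,659,200,000
After stage 1: salt = 11,659,200,000 + 219,000,000×0.7 = 11,812,500,000; volume = 699,000,000 m³; S = 16.899 g/kg
After stage 2: salt = 11,812,500,000 + 3,470,000×33.63 = 11,929,196,100; volume = 702,470,000 m³; S = 16.982 g/kg
After stage 3: salt = 11,929,196,100 + 323,000,000×24.71 = 19,910,526,100; volume = 1,025,470,000 m³
S = 19,910,526,100 / 1,025,470,000 = 19.416 g/kg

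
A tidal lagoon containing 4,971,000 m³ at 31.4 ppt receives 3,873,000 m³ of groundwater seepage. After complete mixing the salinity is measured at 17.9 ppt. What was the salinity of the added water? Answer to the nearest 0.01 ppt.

0.57 ppt

Salt balance: 4,971,000×31.4 + 3,873,000×S = 8,844,000×17.9
156,089,400 + 3,873,000·S = 158,307,600
S = (158,307,600 − 156,089,400) / 3,873,000 = 0.5727 ppt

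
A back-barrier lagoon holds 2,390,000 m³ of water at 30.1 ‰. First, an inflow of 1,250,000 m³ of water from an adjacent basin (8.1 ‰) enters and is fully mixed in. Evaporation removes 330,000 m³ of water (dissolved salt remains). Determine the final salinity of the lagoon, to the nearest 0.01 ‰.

After mixing: salt = 2,390,000×30.1 + 1,250,000×8.1 = 82,064,000; volume = 3,640,000 m³
After evaporation: salt unchanged = 82,064,000; volume = 3,640,000 − 330,000 = 3,310,000 m³
S = 82,064,000 / 3,310,000 = 24.7927 ‰

24.79 ‰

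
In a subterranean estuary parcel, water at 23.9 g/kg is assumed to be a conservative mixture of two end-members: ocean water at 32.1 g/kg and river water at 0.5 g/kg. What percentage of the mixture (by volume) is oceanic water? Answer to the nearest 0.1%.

74.1%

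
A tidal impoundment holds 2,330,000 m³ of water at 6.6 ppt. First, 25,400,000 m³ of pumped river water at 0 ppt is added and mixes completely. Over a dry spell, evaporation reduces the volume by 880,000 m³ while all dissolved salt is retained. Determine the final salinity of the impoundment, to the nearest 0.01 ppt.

After mixing: salt = 2,330,000×6.6 + 25,400,000×0 = 15,378,000; volume = 27,730,000 m³
After evaporation: salt unchanged = 15,378,000; volume = 27,730,000 − 880,000 = 26,850,000 m³
S = 15,378,000 / 26,850,000 = 0.5727 ppt

0.57 ppt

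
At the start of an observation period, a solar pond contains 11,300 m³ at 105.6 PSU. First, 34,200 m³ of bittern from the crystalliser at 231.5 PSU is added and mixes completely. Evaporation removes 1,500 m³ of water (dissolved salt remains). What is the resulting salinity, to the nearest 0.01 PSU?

After mixing: salt = 11,300×105.6 + 34,200×231.5 = 9,110,580; volume = 45,500 m³
After evaporation: salt unchanged = 9,110,580; volume = 45,500 − 1,500 = 44,000 m³
S = 9,110,580 / 44,000 = 207.0586 PSU

207.06 PSU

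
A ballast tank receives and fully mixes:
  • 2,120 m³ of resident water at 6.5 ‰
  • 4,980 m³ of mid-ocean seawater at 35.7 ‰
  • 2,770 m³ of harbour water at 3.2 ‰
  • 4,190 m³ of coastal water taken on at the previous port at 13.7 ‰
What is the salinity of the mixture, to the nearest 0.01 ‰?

18.34 ‰

Mass of salt is conserved:
salt = 2,120×6.5 + 4,980×35.7 + 2,770×3.2 + 4,190×13.7 = 13,780 + 177,786 + 8,864 + 57,403 = 257,833
volume = 2,120 + 4,980 + 2,770 + 4,190 = 14,060 m³
S = 257,833 / 14,060 = 18.3381 ‰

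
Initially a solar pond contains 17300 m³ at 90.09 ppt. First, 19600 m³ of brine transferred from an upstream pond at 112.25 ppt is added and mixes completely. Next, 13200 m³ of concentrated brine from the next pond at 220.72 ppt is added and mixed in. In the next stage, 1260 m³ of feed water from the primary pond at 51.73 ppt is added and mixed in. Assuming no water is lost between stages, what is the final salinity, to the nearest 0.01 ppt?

Weighted by volume,
Initial salt = 17,300×90.09 = 1,558,557
After stage 1: salt = 1,558,557 + 19,600×112.25 = 3,758,657; volume = 36,900 m³; S = 101.861 ppt
After stage 2: salt = 3,758,657 + 13,200×220.72 = 6,672,161; volume = 50,100 m³; S = 133.177 ppt
After stage 3: salt = 6,672,161 + 1,260×51.73 = 6,737,340.8; volume = 51,360 m³
S = 6,737,340.8 / 51,360 = 131.1788 ppt

131.18 ppt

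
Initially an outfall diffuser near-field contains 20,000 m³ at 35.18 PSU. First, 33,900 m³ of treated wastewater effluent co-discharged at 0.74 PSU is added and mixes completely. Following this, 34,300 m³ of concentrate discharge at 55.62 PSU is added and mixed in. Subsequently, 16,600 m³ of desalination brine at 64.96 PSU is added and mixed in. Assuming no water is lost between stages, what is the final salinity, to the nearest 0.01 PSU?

Mass of salt is conserved:
Initial salt = 20,000×35.18 = 703,600
After stage 1: salt = 703,600 + 33,900×0.74 = 728,686; volume = 53,900 m³; S = 13.519 PSU
After stage 2: salt = 728,686 + 34,300×55.62 = 2,636,452; volume = 88,200 m³; S = 29.892 PSU
After stage 3: salt = 2,636,452 + 16,600×64.96 = 3,714,788; volume = 104,800 m³
S = 3,714,788 / 104,800 = 35.4465 PSU

35.45 PSU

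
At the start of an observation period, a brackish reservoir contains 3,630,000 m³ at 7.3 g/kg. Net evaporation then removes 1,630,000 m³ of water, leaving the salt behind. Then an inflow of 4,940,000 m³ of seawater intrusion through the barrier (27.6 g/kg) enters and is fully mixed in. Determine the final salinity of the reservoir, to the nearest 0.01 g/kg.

23.46 g/kg

After evaporation: salt = 3,630,000×7.3 = 26,499,000; volume = 3,630,000 − 1,630,000 = 2,000,000 m³
After mixing: salt = 26,499,000 + 4,940,000×27.6 = 162,843,000; volume = 2,000,000 + 4,940,000 = 6,940,000 m³
S = 162,843,000 / 6,940,000 = 23.4644 g/kg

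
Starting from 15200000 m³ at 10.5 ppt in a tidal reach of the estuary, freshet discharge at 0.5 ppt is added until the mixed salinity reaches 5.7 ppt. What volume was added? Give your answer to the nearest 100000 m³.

Salt balance: 15,200,000×10.5 + V×0.5 = (15,200,000+V)×5.7
159,600,000 + 0.5V = 86,640,000 + 5.7V
72,960,000 = 5.2V
V = 14,030,769.23 m³

14000000 m³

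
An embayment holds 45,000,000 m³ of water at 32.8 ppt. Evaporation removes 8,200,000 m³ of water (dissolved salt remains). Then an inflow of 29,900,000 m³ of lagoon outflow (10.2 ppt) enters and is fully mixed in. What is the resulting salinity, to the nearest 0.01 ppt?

26.70 ppt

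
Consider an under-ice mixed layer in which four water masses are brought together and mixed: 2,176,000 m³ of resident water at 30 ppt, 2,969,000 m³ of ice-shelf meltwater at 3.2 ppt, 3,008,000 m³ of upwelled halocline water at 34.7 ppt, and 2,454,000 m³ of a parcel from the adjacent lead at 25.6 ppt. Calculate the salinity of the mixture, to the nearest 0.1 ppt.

22.8 ppt

Salt balance:
salt = 2,176,000×30 + 2,969,000×3.2 + 3,008,000×34.7 + 2,454,000×25.6 = 65,280,000 + 9,500,800 + 104,377,600 + 62,822,400 = 241,980,800
volume = 2,176,000 + 2,969,000 + 3,008,000 + 2,454,000 = 10,607,000 m³
S = 241,980,800 / 10,607,000 = 22.813 ppt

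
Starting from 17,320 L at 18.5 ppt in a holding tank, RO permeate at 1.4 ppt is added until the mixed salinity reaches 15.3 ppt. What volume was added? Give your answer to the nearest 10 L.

Salt balance: 17,320×18.5 + V×1.4 = (17,320+V)×15.3
320,420 + 1.4V = 264,996 + 15.3V
55,424 = 13.9V
V = 3,987.34 L

3990 L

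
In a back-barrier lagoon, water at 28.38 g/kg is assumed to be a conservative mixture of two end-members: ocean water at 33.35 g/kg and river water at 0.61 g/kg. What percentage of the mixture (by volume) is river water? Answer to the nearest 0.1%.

15.2%

Let f be the freshwater fraction. Salt balance per unit volume:
f×0.61 + (1−f)×33.35 = 28.38
f = (33.35 − 28.38) / (33.35 − 0.61) = 4.97/32.74 = 0.1518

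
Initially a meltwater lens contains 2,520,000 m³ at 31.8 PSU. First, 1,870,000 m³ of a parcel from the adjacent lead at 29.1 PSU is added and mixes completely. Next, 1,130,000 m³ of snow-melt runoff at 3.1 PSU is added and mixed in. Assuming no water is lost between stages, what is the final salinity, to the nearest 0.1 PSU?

25.0 PSU

By conservation of dissolved salt,
Initial salt = 2,520,000×31.8 = 80,136,000
After stage 1: salt = 80,136,000 + 1,870,000×29.1 = 134,553,000; volume = 4,390,000 m³; S = 30.65 PSU
After stage 2: salt = 134,553,000 + 1,130,000×3.1 = 138,056,000; volume = 5,520,000 m³
S = 138,056,000 / 5,520,000 = 25.0101 PSU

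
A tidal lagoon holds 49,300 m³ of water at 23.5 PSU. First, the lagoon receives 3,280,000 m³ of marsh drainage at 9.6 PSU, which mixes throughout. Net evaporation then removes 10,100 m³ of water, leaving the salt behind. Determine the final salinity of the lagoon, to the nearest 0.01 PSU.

After mixing: salt = 49,300×23.5 + 3,280,000×9.6 = 32,646,550; volume = 3,329,300 m³
After evaporation: salt unchanged = 32,646,550; volume = 3,329,300 − 10,100 = 3,319,200 m³
S = 32,646,550 / 3,319,200 = 9.8357 PSU

9.84 PSU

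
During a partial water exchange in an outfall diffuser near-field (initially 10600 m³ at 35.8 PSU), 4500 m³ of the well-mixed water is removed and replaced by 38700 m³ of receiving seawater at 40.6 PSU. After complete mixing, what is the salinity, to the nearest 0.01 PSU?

Remaining after removal: 6,100 m³ at 35.8 PSU (salt = 218,380)
After addition: salt = 218,380 + 38,700×40.6 = 1,789,600; volume = 44,800 m³
S = 1,789,600 / 44,800 = 39.9464 PSU

39.95 PSU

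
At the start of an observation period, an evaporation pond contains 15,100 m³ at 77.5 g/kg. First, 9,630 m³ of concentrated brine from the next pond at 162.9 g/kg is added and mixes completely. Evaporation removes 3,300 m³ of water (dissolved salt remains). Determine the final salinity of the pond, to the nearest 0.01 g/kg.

127.81 g/kg

After mixing: salt = 15,100×77.5 + 9,630×162.9 = 2,738,977; volume = 24,730 m³
After evaporation: salt unchanged = 2,738,977; volume = 24,730 − 3,300 = 21,430 m³
S = 2,738,977 / 21,430 = 127.8104 g/kg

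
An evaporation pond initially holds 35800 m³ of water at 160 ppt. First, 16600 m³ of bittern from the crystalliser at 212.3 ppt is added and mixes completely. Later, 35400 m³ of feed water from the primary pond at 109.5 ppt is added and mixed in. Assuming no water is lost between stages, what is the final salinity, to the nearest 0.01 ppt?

149.53 ppt

By conservation of dissolved salt,
Initial salt = 35,800×160 = 5,728,000
After stage 1: salt = 5,728,000 + 16,600×212.3 = 9,252,180; volume = 52,400 m³; S = 176.568 ppt
After stage 2: salt = 9,252,180 + 35,400×109.5 = 13,128,480; volume = 87,800 m³
S = 13,128,480 / 87,800 = 149.5271 ppt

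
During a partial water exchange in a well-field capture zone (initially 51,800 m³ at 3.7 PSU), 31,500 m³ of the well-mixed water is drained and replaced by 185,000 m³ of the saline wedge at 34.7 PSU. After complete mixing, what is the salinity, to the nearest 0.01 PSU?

31.63 PSU

Remaining after removal: 20,300 m³ at 3.7 PSU (salt = 75,110)
After addition: salt = 75,110 + 185,000×34.7 = 6,494,610; volume = 205,300 m³
S = 6,494,610 / 205,300 = 31.6347 PSU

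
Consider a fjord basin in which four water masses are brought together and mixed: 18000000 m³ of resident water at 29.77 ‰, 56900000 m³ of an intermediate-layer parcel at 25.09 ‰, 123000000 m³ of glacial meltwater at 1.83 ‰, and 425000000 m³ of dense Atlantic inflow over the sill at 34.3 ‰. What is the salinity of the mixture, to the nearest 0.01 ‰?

Weighted by volume,
salt = 18,000,000×29.77 + 56,900,000×25.09 + 123,000,000×1.83 + 425,000,000×34.3 = 535,860,000 + 1,427,621,000 + 225,090,000 + 14,577,500,000 = 16,766,071,000
volume = 18,000,000 + 56,900,000 + 123,000,000 + 425,000,000 = 622,900,000 m³
S = 16,766,071,000 / 622,900,000 = 26.9162 ‰

26.92 ‰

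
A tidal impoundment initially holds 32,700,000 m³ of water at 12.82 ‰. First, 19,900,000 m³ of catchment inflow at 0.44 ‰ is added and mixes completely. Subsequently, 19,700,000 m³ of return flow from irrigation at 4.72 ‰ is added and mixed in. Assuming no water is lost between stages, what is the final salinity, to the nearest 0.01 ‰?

7.21 ‰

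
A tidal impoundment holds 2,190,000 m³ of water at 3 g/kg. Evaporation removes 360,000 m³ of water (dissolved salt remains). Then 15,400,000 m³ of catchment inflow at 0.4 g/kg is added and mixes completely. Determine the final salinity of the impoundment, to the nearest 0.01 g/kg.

After evaporation: salt = 2,190,000×3 = 6,570,000; volume = 2,190,000 − 360,000 = 1,830,000 m³
After mixing: salt = 6,570,000 + 15,400,000×0.4 = 12,730,000; volume = 1,830,000 + 15,400,000 = 17,230,000 m³
S = 12,730,000 / 17,230,000 = 0.7388 g/kg

0.74 g/kg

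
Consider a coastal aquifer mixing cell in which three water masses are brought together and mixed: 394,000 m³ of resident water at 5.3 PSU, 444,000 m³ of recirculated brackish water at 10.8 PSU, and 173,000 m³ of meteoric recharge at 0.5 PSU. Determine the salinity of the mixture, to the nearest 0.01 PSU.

By conservation of dissolved salt,
salt = 394,000×5.3 + 444,000×10.8 + 173,000×0.5 = 2,088,200 + 4,795,200 + 86,500 = 6,969,900
volume = 394,000 + 444,000 + 173,000 = 1,011,000 m³
S = 6,969,900 / 1,011,000 = 6.8941 PSU

6.89 PSU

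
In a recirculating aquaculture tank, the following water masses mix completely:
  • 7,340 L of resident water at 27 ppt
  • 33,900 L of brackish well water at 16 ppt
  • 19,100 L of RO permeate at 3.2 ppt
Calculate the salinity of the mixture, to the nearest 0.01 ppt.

13.29 ppt

By conservation of dissolved salt,
salt = 7,340×27 + 33,900×16 + 19,100×3.2 = 198,180 + 542,400 + 61,120 = 801,700
volume = 7,340 + 33,900 + 19,100 = 60,340 L
S = 801,700 / 60,340 = 13.2864 ppt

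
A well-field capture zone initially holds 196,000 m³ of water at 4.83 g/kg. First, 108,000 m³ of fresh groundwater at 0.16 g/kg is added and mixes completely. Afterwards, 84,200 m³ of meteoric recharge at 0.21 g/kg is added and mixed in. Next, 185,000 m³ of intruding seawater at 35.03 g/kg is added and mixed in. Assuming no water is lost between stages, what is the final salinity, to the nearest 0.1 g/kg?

13.0 g/kg

By conservation of dissolved salt,
Initial salt = 196,000×4.83 = 946,680
After stage 1: salt = 946,680 + 108,000×0.16 = 963,960; volume = 304,000 m³; S = 3.171 g/kg
After stage 2: salt = 963,960 + 84,200×0.21 = 981,642; volume = 388,200 m³; S = 2.529 g/kg
After stage 3: salt = 981,642 + 185,000×35.03 = 7,462,192; volume = 573,200 m³
S = 7,462,192 / 573,200 = 13.0185 g/kg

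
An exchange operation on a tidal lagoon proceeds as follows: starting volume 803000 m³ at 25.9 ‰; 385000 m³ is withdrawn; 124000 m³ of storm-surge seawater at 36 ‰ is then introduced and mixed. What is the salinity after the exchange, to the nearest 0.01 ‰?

28.21 ‰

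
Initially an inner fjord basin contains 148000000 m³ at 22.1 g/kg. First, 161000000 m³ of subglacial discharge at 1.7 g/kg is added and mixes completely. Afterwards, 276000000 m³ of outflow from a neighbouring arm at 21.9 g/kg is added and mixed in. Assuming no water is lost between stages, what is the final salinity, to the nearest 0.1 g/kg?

16.4 g/kg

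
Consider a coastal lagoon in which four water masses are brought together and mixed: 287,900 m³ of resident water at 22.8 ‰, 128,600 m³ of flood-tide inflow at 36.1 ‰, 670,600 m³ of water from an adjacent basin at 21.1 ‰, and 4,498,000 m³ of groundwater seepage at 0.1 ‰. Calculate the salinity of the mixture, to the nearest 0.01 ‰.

Salt balance:
salt = 287,900×22.8 + 128,600×36.1 + 670,600×21.1 + 4,498,000×0.1 = 6,564,120 + 4,642,460 + 14,149,660 + 449,800 = 25,806,040
volume = 287,900 + 128,600 + 670,600 + 4,498,000 = 5,585,100 m³
S = 25,806,040 / 5,585,100 = 4.6205 ‰

4.62 ‰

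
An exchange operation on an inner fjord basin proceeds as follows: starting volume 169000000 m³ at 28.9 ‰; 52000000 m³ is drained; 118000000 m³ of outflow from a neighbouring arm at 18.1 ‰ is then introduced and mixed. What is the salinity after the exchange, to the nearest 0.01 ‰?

Remaining after removal: 117,000,000 m³ at 28.9 ‰ (salt = 3,381,300,000)
After addition: salt = 3,381,300,000 + 118,000,000×18.1 = 5,517,100,000; volume = 235,000,000 m³
S = 5,517,100,000 / 235,000,000 = 23.477 ‰

23.48 ‰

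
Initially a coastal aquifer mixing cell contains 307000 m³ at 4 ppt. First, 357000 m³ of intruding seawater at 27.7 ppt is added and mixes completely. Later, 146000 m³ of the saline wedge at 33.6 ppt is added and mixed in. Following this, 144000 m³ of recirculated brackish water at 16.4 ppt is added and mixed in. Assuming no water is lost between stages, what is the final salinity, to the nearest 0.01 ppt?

19.27 ppt

Total salt / total volume:
Initial salt = 307,000×4 = 1,228,000
After stage 1: salt = 1,228,000 + 357,000×27.7 = 11,116,900; volume = 664,000 m³; S = 16.742 ppt
After stage 2: salt = 11,116,900 + 146,000×33.6 = 16,022,500; volume = 810,000 m³; S = 19.781 ppt
After stage 3: salt = 16,022,500 + 144,000×16.4 = 18,384,100; volume = 954,000 m³
S = 18,384,100 / 954,000 = 19.2705 ppt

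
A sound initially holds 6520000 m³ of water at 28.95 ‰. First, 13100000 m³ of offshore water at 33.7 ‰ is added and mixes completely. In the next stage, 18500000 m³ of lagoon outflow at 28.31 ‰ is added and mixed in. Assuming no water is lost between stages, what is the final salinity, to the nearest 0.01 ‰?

Weighted by volume,
Initial salt = 6,520,000×28.95 = 188,754,000
After stage 1: salt = 188,754,000 + 13,100,000×33.7 = 630,224,000; volume = 19,620,000 m³; S = 32.122 ‰
After stage 2: salt = 630,224,000 + 18,500,000×28.31 = 1,153,959,000; volume = 38,120,000 m³
S = 1,153,959,000 / 38,120,000 = 30.2717 ‰

30.27 ‰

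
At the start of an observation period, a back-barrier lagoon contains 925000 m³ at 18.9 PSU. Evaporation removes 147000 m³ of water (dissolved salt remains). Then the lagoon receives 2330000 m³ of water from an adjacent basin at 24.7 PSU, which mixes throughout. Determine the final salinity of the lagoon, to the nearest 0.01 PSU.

24.14 PSU

After evaporation: salt = 925,000×18.9 = 17,482,500; volume = 925,000 − 147,000 = 778,000 m³
After mixing: salt = 17,482,500 + 2,330,000×24.7 = 75,033,500; volume = 778,000 + 2,330,000 = 3,108,000 m³
S = 75,033,500 / 3,108,000 = 24.1421 PSU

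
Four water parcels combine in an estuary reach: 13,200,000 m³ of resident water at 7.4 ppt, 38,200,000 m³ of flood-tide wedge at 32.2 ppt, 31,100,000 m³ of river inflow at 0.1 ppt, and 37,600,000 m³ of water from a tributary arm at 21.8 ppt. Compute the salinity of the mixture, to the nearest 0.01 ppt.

By conservation of dissolved salt,
salt = 13,200,000×7.4 + 38,200,000×32.2 + 31,100,000×0.1 + 37,600,000×21.8 = 97,680,000 + 1,230,040,000 + 3,110,000 + 819,680,000 = 2,150,510,000
volume = 13,200,000 + 38,200,000 + 31,100,000 + 37,600,000 = 120,100,000 m³
S = 2,150,510,000 / 120,100,000 = 17.906 ppt

17.91 ppt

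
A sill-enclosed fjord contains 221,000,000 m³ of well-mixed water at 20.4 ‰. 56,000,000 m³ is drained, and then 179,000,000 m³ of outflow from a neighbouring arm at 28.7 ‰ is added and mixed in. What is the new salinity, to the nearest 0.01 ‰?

Remaining after removal: 165,000,000 m³ at 20.4 ‰ (salt = 3,366,000,000)
After addition: salt = 3,366,000,000 + 179,000,000×28.7 = 8,503,300,000; volume = 344,000,000 m³
S = 8,503,300,000 / 344,000,000 = 24.7189 ‰

24.72 ‰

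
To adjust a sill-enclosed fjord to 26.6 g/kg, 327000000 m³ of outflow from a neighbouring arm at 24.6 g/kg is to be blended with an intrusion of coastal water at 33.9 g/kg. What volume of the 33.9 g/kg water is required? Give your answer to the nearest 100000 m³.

Salt balance: 327,000,000×24.6 + V×33.9 = (327,000,000+V)×26.6
8,044,200,000 + 33.9V = 8,698,200,000 + 26.6V
654,000,000 = 7.3V
V = 89,589,041.1 m³

89600000 m³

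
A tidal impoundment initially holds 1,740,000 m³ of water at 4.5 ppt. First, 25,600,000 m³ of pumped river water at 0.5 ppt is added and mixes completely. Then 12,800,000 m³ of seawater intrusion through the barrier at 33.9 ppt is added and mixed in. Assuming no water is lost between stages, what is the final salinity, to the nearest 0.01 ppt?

11.32 ppt

By conservation of dissolved salt,
Initial salt = 1,740,000×4.5 = 7,830,000
After stage 1: salt = 7,830,000 + 25,600,000×0.5 = 20,630,000; volume = 27,340,000 m³; S = 0.755 ppt
After stage 2: salt = 20,630,000 + 12,800,000×33.9 = 454,550,000; volume = 40,140,000 m³
S = 454,550,000 / 40,140,000 = 11.3241 ppt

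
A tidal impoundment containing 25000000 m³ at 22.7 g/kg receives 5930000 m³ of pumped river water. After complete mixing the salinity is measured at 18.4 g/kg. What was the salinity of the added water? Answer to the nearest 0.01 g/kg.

Salt balance: 25,000,000×22.7 + 5,930,000×S = 30,930,000×18.4
567,500,000 + 5,930,000·S = 569,112,000
S = (569,112,000 − 567,500,000) / 5,930,000 = 0.2718 g/kg

0.27 g/kg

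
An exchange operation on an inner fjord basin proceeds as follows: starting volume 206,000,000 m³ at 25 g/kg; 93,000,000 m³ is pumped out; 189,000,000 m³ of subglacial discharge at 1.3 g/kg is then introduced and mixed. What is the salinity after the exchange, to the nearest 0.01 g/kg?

10.17 g/kg

Remaining after removal: 113,000,000 m³ at 25 g/kg (salt = 2,825,000,000)
After addition: salt = 2,825,000,000 + 189,000,000×1.3 = 3,070,700,000; volume = 302,000,000 m³
S = 3,070,700,000 / 302,000,000 = 10.1679 g/kg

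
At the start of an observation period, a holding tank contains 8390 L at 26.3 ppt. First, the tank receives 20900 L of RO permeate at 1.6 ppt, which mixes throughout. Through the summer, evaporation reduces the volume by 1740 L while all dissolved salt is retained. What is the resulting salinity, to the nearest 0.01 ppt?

After mixing: salt = 8,390×26.3 + 20,900×1.6 = 254,097; volume = 29,290 L
After evaporation: salt unchanged = 254,097; volume = 29,290 − 1,740 = 27,550 L
S = 254,097 / 27,550 = 9.2231 ppt

9.22 ppt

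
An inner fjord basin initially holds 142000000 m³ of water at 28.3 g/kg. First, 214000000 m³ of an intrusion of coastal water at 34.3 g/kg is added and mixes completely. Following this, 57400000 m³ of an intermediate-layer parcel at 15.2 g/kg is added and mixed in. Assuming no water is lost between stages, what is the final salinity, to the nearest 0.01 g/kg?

29.59 g/kg

Weighted by volume,
Initial salt = 142,000,000×28.3 = 4,018,600,000
After stage 1: salt = 4,018,600,000 + 214,000,000×34.3 = 11,358,800,000; volume = 356,000,000 m³; S = 31.907 g/kg
After stage 2: salt = 11,358,800,000 + 57,400,000×15.2 = 12,231,280,000; volume = 413,400,000 m³
S = 12,231,280,000 / 413,400,000 = 29.587 g/kg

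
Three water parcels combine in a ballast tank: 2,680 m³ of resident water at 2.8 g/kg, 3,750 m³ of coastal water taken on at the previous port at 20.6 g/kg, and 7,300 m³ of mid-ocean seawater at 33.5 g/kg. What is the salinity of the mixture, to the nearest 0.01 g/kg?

23.98 g/kg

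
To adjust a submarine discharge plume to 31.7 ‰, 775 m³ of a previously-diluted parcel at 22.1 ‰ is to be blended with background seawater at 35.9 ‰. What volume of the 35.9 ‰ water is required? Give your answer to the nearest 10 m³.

1770 m³

Salt balance: 775×22.1 + V×35.9 = (775+V)×31.7
17,127.5 + 35.9V = 24,567.5 + 31.7V
7,440 = 4.2V
V = 1,771.43 m³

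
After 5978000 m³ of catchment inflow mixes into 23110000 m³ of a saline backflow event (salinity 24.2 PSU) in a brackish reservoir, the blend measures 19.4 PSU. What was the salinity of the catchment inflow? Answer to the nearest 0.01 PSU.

Salt balance: 23,110,000×24.2 + 5,978,000×S = 29,088,000×19.4
559,262,000 + 5,978,000·S = 564,307,200
S = (564,307,200 − 559,262,000) / 5,978,000 = 0.844 PSU

0.84 PSU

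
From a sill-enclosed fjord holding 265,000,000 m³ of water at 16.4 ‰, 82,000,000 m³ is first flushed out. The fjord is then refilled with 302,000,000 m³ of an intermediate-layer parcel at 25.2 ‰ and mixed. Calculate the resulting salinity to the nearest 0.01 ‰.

21.88 ‰

Remaining after removal: 183,000,000 m³ at 16.4 ‰ (salt = 3,001,200,000)
After addition: salt = 3,001,200,000 + 302,000,000×25.2 = 10,611,600,000; volume = 485,000,000 m³
S = 10,611,600,000 / 485,000,000 = 21.8796 ‰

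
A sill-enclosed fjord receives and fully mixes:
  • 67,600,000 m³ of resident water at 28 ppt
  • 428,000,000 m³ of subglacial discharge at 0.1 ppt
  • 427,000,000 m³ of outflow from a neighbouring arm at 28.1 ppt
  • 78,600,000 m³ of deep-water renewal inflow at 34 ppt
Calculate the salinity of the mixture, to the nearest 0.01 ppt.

16.59 ppt

Weighted by volume,
salt = 67,600,000×28 + 428,000,000×0.1 + 427,000,000×28.1 + 78,600,000×34 = 1,892,800,000 + 42,800,000 + 11,998,700,000 + 2,672,400,000 = 16,606,700,000
volume = 67,600,000 + 428,000,000 + 427,000,000 + 78,600,000 = 1,001,200,000 m³
S = 16,606,700,000 / 1,001,200,000 = 16.5868 ppt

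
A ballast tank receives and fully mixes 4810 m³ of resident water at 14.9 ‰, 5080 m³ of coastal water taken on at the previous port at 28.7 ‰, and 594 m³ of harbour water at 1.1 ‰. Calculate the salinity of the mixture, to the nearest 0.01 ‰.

20.80 ‰

By conservation of dissolved salt,
salt = 4,810×14.9 + 5,080×28.7 + 594×1.1 = 71,669 + 145,796 + 653.4 = 218,118.4
volume = 4,810 + 5,080 + 594 = 10,484 m³
S = 218,118.4 / 10,484 = 20.8049 ‰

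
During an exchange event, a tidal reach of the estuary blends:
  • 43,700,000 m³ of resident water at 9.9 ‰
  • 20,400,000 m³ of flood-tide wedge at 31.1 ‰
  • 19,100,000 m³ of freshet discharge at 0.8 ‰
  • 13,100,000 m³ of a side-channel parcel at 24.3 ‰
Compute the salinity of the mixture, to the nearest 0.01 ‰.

14.54 ‰

Total salt / total volume:
salt = 43,700,000×9.9 + 20,400,000×31.1 + 19,100,000×0.8 + 13,100,000×24.3 = 432,630,000 + 634,440,000 + 15,280,000 + 318,330,000 = 1,400,680,000
volume = 43,700,000 + 20,400,000 + 19,100,000 + 13,100,000 = 96,300,000 m³
S = 1,400,680,000 / 96,300,000 = 14.545 ‰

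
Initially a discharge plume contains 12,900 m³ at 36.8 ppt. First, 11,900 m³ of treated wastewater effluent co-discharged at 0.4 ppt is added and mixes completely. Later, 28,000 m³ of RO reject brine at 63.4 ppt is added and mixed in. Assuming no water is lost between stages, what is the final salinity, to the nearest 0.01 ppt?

Conserving salt mass:
Initial salt = 12,900×36.8 = 474,720
After stage 1: salt = 474,720 + 11,900×0.4 = 479,480; volume = 24,800 m³; S = 19.334 ppt
After stage 2: salt = 479,480 + 28,000×63.4 = 2,254,680; volume = 52,800 m³
S = 2,254,680 / 52,800 = 42.7023 ppt

42.70 ppt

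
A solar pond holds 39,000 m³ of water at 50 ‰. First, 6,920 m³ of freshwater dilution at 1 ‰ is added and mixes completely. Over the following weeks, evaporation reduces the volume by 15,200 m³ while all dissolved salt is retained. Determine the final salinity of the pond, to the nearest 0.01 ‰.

63.70 ‰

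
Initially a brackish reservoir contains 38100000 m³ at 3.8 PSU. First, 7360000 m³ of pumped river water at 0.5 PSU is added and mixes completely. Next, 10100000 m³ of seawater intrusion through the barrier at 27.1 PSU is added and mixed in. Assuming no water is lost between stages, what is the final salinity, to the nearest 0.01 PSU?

Weighted by volume,
Initial salt = 38,100,000×3.8 = 144,780,000
After stage 1: salt = 144,780,000 + 7,360,000×0.5 = 148,460,000; volume = 45,460,000 m³; S = 3.266 PSU
After stage 2: salt = 148,460,000 + 10,100,000×27.1 = 422,170,000; volume = 55,560,000 m³
S = 422,170,000 / 55,560,000 = 7.5985 PSU

7.60 PSU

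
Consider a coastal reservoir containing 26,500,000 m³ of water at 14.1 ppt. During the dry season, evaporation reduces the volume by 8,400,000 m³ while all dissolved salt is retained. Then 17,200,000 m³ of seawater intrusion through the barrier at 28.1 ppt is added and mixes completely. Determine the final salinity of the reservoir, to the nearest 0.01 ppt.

After evaporation: salt = 26,500,000×14.1 = 373,650,000; volume = 26,500,000 − 8,400,000 = 18,100,000 m³
After mixing: salt = 373,650,000 + 17,200,000×28.1 = 856,970,000; volume = 18,100,000 + 17,200,000 = 35,300,000 m³
S = 856,970,000 / 35,300,000 = 24.2768 ppt

24.28 ppt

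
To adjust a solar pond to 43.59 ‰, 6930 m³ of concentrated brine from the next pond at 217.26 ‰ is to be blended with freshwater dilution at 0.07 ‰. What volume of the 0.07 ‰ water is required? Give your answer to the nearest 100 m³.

27700 m³

Salt balance: 6,930×217.26 + V×0.07 = (6,930+V)×43.59
1,505,611.8 + 0.07V = 302,078.7 + 43.59V
1,203,533.1 = 43.52V
V = 27,654.71 m³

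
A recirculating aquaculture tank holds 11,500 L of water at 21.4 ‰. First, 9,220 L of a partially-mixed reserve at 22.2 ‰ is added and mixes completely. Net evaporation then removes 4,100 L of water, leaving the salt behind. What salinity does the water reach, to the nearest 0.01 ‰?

27.12 ‰

After mixing: salt = 11,500×21.4 + 9,220×22.2 = 450,784; volume = 20,720 L
After evaporation: salt unchanged = 450,784; volume = 20,720 − 4,100 = 16,620 L
S = 450,784 / 16,620 = 27.123 ‰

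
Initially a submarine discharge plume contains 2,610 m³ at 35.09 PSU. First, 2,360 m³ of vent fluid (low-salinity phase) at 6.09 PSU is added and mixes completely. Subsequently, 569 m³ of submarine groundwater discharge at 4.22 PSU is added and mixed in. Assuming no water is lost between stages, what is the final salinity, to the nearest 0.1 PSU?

19.6 PSU

Weighted by volume,
Initial salt = 2,610×35.09 = 91,584.9
After stage 1: salt = 91,584.9 + 2,360×6.09 = 105,957.3; volume = 4,970 m³; S = 21.319 PSU
After stage 2: salt = 105,957.3 + 569×4.22 = 108,358.48; volume = 5,539 m³
S = 108,358.48 / 5,539 = 19.5628 PSU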